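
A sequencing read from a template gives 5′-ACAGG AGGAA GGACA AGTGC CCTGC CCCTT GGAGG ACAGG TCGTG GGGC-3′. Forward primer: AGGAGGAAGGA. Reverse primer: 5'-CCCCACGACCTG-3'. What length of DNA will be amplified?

46 bp

Forward primer AGGAGGAAGGA is found on the top strand at positions 3–13.
The reverse primer's reverse complement is CAGGTCGTGGGG, which matches the template at positions 37–48.
Product length = (reverse-primer end) − (forward-primer start) + 1 = 48 − 3 + 1 = 46 bp.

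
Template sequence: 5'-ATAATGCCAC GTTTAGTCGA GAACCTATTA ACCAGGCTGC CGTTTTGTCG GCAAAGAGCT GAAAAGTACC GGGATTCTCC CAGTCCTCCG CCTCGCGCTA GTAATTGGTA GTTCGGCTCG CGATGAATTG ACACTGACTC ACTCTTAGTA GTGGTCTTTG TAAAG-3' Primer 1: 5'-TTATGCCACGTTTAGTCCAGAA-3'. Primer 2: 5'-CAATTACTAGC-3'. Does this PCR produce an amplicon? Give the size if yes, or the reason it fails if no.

Primer 1 (TTATGCCACGTTTAGTCCAGAA) does not match the top strand, and its reverse complement TTCTGGACTAAACGTGGCATAA does not match either.
With no annealing site for primer 1, no amplification occurs.

No product — primer 1 has no binding site in the template.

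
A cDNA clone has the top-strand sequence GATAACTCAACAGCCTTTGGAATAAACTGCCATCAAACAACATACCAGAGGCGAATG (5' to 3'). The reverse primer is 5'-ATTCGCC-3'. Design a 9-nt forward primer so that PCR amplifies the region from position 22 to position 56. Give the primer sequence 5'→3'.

5'-ATAAACTGC-3'

The reverse primer's reverse complement GGCGAAT matches the template at positions 50–56; the product starts at position 22.
The forward primer is identical to the top strand over positions 22–30: ATAAACTGC.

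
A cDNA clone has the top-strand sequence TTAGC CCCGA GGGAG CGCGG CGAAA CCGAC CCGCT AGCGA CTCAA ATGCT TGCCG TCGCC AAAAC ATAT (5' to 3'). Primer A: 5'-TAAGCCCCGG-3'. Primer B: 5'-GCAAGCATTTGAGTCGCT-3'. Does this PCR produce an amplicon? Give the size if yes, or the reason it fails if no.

Primer A (TAAGCCCCGG) does not match the top strand, and its reverse complement CCGGGGCTTA does not match either.
With no annealing site for primer A, no amplification occurs.

No product — primer A has no binding site in the template.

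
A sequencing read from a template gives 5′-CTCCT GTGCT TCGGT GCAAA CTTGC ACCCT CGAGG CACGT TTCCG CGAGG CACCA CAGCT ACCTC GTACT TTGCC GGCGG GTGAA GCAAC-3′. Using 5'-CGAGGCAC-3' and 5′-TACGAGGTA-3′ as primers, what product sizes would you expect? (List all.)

The forward primer CGAGGCAC matches the top strand at positions 31–38, 46–53.
The reverse primer's reverse complement is TACCTCGTA, matching at positions 60–68.
Each forward site pairs with the reverse site to give a product ending at position 68: sizes 38, 23 bp.

38 bp, 23 bp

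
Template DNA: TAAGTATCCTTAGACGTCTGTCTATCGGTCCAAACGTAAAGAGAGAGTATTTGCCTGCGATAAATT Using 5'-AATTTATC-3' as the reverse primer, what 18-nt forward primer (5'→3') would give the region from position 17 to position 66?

The reverse primer's reverse complement GATAAATT matches the template at positions 59–66; the product starts at position 17.
The forward primer is identical to the top strand over positions 17–34: TCTGTCTATCGGTCCAAA.

5'-TCTGTCTATCGGTCCAAA-3'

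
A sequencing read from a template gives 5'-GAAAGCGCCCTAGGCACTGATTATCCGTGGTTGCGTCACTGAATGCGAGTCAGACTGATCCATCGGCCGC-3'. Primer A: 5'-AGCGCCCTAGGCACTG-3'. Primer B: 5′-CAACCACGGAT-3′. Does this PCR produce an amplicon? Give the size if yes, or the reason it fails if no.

Yes — a 30 bp product.

Primer A (AGCGCCCTAGGCACTG) matches the top strand at positions 4–19; it acts as a forward primer.
Primer B's reverse complement is ATCCGTGGTTG, matching the top strand at positions 23–33; it acts as a reverse primer.
The 3' ends face each other across positions 4–33, giving a 30 bp product.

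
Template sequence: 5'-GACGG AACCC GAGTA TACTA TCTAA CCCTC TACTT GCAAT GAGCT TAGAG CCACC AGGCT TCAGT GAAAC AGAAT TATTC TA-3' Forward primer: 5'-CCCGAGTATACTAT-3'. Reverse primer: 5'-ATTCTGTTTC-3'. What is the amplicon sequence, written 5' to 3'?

Scanning the template, CCCGAGTATACTAT occurs at positions 8–21; this primer anneals to the bottom strand there with its 3' end pointing downstream.
Taking the reverse complement of ATTCTGTTTC gives GAAACAGAAT, found at positions 66–75 on the template; the primer anneals here to the top strand with its 3' end pointing upstream.
The product is the template from position 8 through 75 (68 bp).

5'-CCCGAGTATACTATCTAACCCTCTACTTGCAATGAGCTTAGAGCCACCAGGCTTCAGTGAAACAGAAT-3'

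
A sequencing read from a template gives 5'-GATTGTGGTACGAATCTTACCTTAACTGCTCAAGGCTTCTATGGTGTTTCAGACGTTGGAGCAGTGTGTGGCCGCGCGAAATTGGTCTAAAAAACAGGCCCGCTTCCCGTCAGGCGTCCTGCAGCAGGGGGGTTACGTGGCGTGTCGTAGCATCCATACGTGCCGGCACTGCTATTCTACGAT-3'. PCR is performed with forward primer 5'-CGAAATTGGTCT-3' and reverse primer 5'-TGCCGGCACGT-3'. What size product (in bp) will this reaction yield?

92 bp

Scanning the template, CGAAATTGGTCT occurs at positions 77–88; this primer anneals to the bottom strand there with its 3' end pointing downstream.
The reverse primer's reverse complement is ACGTGCCGGCA, which matches the template at positions 158–168.
The product runs from position 77 to position 168, so its length is 168 − 77 + 1 = 92 bp.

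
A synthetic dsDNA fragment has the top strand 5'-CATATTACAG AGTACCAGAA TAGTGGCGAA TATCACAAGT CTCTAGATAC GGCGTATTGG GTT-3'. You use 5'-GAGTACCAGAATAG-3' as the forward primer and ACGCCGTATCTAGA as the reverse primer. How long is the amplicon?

Forward primer GAGTACCAGAATAG is found on the top strand at positions 10–23.
Reverse complement of the reverse primer: TCTAGATACGGCGT. This occurs on the top strand at positions 42–55.
The product runs from position 10 to position 55, so its length is 55 − 10 + 1 = 46 bp.

46 bp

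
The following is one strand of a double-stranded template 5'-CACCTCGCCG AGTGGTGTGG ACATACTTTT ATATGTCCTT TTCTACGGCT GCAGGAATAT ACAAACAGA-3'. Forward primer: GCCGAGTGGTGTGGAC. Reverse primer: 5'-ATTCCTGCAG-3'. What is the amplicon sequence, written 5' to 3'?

Scanning the template, GCCGAGTGGTGTGGAC occurs at positions 7–22; this primer anneals to the bottom strand there with its 3' end pointing downstream.
Taking the reverse complement of ATTCCTGCAG gives CTGCAGGAAT, found at positions 49–58 on the template; the primer anneals here to the top strand with its 3' end pointing upstream.
The product is the template from position 7 through 58 (52 bp).

5'-GCCGAGTGGTGTGGACATACTTTTATATGTCCTTTTCTACGGCTGCAGGAAT-3'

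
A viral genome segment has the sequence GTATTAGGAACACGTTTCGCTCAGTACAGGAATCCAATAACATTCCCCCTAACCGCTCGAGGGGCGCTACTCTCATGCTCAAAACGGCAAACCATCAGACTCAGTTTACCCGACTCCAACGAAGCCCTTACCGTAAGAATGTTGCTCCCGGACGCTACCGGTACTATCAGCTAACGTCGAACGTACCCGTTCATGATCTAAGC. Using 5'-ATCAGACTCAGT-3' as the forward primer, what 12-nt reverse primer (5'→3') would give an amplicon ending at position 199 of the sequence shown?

5'-AGATCATGAACG-3'

The forward primer binds at positions 94–105; the product's 3' end on the top strand is position 199.
The reverse primer anneals to the top strand over positions 188–199, i.e. to CGTTCATGATCT.
Its sequence written 5'→3' is the reverse complement: AGATCATGAACG.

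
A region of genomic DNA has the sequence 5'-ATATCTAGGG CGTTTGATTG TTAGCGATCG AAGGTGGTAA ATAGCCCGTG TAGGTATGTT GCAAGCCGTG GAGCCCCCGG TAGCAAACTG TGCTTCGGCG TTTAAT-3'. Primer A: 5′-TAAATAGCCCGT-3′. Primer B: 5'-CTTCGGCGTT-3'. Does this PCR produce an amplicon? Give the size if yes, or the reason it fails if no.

No product — both primers anneal to the same strand and extend in the same direction.

Primer A (TAAATAGCCCGT) matches the top strand at positions 38–49 (3' end points downstream).
Primer B (CTTCGGCGTT) also matches the top strand directly, at positions 93–102 — its reverse complement AACGCCGAAG is not present.
Both primers anneal to the bottom strand with 3' ends pointing the same way, so neither can prime synthesis back toward the other.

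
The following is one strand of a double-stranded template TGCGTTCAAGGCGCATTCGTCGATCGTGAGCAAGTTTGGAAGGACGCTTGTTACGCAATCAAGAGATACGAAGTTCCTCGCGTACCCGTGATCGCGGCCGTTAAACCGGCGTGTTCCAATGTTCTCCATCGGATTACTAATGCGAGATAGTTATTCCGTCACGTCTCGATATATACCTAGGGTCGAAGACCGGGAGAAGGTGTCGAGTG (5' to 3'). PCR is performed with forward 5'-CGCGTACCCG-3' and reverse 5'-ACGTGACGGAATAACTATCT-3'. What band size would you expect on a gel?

86 bp

Forward primer CGCGTACCCG is found on the top strand at positions 79–88.
Taking the reverse complement of ACGTGACGGAATAACTATCT gives AGATAGTTATTCCGTCACGT, found at positions 145–164 on the template; the primer anneals here to the top strand with its 3' end pointing upstream.
The product runs from position 79 to position 164, so its length is 164 − 79 + 1 = 86 bp.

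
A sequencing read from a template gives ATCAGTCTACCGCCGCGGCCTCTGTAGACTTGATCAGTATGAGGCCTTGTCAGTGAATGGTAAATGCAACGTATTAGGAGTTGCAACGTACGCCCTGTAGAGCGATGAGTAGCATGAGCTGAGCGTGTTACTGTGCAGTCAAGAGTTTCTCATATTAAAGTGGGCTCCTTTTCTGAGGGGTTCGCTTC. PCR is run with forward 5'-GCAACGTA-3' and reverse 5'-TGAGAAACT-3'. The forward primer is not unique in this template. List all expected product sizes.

87 bp, 70 bp

The forward primer GCAACGTA matches the top strand at positions 66–73, 83–90.
The reverse primer's reverse complement is AGTTTCTCA, matching at positions 144–152.
Each forward site pairs with the reverse site to give a product ending at position 152: sizes 87, 70 bp.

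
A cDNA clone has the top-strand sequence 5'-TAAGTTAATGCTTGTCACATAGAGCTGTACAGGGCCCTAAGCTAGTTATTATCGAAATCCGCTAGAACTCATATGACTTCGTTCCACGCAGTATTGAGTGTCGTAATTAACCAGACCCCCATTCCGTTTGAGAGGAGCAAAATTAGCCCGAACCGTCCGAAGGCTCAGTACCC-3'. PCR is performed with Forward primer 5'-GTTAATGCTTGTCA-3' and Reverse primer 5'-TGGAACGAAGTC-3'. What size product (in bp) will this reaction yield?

Forward primer GTTAATGCTTGTCA is found on the top strand at positions 4–17.
Taking the reverse complement of TGGAACGAAGTC gives GACTTCGTTCCA, found at positions 75–86 on the template; the primer anneals here to the top strand with its 3' end pointing upstream.
The product runs from position 4 to position 86, so its length is 86 − 4 + 1 = 83 bp.

83 bp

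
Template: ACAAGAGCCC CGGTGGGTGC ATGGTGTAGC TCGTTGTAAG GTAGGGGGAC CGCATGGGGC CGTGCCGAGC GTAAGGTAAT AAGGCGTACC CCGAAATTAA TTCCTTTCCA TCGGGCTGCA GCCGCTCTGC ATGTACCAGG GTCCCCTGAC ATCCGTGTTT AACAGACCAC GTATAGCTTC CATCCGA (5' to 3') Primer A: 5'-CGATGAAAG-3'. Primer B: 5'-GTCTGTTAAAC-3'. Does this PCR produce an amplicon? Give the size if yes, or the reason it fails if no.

Primer A (CGATGAAAG) does not match the top strand, and its reverse complement CTTTCATCG does not match either.
With no annealing site for primer A, no amplification occurs.

No product — primer A has no binding site in the template.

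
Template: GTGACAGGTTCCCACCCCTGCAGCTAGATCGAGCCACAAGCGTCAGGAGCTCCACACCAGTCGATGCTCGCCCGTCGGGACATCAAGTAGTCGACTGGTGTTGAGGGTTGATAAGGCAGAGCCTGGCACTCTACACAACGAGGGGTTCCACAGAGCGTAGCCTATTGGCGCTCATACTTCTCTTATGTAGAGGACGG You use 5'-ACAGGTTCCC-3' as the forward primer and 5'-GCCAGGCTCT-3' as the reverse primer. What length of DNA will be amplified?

124 bp

Scanning the template, ACAGGTTCCC occurs at positions 4–13; this primer anneals to the bottom strand there with its 3' end pointing downstream.
Taking the reverse complement of GCCAGGCTCT gives AGAGCCTGGC, found at positions 118–127 on the template; the primer anneals here to the top strand with its 3' end pointing upstream.
The product runs from position 4 to position 127, so its length is 127 − 4 + 1 = 124 bp.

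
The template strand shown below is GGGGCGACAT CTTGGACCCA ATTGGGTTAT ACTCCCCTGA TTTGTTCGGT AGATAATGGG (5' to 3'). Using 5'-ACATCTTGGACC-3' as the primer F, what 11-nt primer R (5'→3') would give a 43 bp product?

5'-CCGAACAAATC-3'

The forward primer binds at positions 7–18, so a 43 bp product ends at position 7 + 43 − 1 = 49.
The reverse primer anneals to the top strand over positions 39–49, i.e. to GATTTGTTCGG.
Its sequence written 5'→3' is the reverse complement: CCGAACAAATC.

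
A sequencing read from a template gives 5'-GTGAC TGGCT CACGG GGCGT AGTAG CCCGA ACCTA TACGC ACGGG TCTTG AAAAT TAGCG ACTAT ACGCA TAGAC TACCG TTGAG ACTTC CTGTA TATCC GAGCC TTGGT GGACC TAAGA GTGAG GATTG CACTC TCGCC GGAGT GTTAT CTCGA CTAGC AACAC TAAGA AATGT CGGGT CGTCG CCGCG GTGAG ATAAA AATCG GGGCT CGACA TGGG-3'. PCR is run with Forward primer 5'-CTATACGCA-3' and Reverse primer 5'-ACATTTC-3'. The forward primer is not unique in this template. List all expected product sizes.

The forward primer CTATACGCA matches the top strand at positions 33–41, 62–70.
The reverse primer's reverse complement is GAAATGT, matching at positions 169–175.
Each forward site pairs with the reverse site to give a product ending at position 175: sizes 143, 114 bp.

143 bp, 114 bp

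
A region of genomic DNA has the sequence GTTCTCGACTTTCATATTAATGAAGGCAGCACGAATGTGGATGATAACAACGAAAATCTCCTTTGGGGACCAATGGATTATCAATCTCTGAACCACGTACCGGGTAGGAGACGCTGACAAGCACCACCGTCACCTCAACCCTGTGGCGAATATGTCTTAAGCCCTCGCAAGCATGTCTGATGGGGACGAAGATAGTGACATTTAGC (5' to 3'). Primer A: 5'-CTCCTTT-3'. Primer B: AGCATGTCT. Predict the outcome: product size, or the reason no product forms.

No product — both primers anneal to the same strand and extend in the same direction.

Primer A (CTCCTTT) matches the top strand at positions 58–64 (3' end points downstream).
Primer B (AGCATGTCT) also matches the top strand directly, at positions 170–178 — its reverse complement AGACATGCT is not present.
Both primers anneal to the bottom strand with 3' ends pointing the same way, so neither can prime synthesis back toward the other.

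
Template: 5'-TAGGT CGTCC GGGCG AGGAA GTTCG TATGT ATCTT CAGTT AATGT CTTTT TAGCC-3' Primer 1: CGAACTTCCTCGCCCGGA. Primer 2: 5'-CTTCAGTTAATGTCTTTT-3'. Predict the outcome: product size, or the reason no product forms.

No product — the primers' 3' ends point away from each other.

Primer 1 (CGAACTTCCTCGCCCGGA) has reverse complement TCCGGGCGAGGAAGTTCG, which matches the top strand at positions 8–25; primer 1 anneals to the top strand there with its 3' end pointing upstream toward position 8.
Primer 2 (CTTCAGTTAATGTCTTTT) matches the top strand directly at positions 33–50; it anneals to the bottom strand with its 3' end pointing downstream toward position 50.
The 3' ends diverge (primer 1 extends toward position 1, primer 2 toward position 55), so the primers never converge on a shared product.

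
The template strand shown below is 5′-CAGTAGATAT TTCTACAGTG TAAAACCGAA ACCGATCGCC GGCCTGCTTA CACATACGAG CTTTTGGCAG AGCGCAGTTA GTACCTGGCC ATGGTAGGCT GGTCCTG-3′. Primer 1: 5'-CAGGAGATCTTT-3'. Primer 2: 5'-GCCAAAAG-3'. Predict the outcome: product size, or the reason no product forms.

Primer 1 (CAGGAGATCTTT) does not match the top strand, and its reverse complement AAAGATCTCCTG does not match either.
With no annealing site for primer 1, no amplification occurs.

No product — primer 1 has no binding site in the template.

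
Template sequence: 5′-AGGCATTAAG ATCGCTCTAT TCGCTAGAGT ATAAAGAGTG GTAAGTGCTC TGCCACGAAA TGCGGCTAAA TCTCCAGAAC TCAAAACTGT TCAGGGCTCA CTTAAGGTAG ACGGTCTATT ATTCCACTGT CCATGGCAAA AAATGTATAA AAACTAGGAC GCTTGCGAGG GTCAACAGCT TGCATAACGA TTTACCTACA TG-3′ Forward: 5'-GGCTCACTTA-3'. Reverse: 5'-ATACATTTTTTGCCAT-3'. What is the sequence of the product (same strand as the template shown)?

Scanning the template, GGCTCACTTA occurs at positions 95–104; this primer anneals to the bottom strand there with its 3' end pointing downstream.
Taking the reverse complement of ATACATTTTTTGCCAT gives ATGGCAAAAAATGTAT, found at positions 133–148 on the template; the primer anneals here to the top strand with its 3' end pointing upstream.
The product is the template from position 95 through 148 (54 bp).

5'-GGCTCACTTAAGGTAGACGGTCTATTATTCCACTGTCCATGGCAAAAAATGTAT-3'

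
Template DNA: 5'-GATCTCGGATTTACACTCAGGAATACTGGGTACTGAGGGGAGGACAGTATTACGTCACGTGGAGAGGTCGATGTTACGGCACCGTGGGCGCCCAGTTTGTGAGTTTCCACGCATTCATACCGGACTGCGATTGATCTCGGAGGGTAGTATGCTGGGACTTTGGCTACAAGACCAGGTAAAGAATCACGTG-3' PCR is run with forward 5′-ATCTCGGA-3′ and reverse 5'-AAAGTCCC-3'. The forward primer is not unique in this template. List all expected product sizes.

160 bp, 28 bp

The forward primer ATCTCGGA matches the top strand at positions 2–9, 134–141.
The reverse primer's reverse complement is GGGACTTT, matching at positions 154–161.
Each forward site pairs with the reverse site to give a product ending at position 161: sizes 160, 28 bp.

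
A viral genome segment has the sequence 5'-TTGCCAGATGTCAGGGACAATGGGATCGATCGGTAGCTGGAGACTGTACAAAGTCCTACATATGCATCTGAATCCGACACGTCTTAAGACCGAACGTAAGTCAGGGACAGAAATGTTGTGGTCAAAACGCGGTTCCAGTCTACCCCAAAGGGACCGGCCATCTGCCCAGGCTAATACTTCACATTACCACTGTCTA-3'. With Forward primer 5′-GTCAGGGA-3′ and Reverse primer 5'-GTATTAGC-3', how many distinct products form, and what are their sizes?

The forward primer GTCAGGGA matches the top strand at positions 10–17, 100–107.
The reverse primer's reverse complement is GCTAATAC, matching at positions 170–177.
Each forward site pairs with the reverse site to give a product ending at position 177: sizes 168, 78 bp.

Two products: 168 bp, 78 bp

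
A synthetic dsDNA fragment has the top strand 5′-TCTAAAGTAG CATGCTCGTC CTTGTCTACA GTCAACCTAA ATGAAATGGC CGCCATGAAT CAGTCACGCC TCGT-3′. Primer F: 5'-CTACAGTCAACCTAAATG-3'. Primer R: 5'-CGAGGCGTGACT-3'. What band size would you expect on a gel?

The forward primer matches the template at positions 26–43.
Reverse complement of the reverse primer: AGTCACGCCTCG. This occurs on the top strand at positions 62–73.
Amplicon spans positions 26–73: 48 bp.

48 bp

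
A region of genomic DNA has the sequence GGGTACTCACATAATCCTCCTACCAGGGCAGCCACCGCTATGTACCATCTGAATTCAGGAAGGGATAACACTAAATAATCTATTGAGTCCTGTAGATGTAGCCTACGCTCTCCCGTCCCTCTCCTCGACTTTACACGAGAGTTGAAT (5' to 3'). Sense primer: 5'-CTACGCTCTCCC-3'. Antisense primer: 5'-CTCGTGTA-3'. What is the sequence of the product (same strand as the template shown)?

Forward primer CTACGCTCTCCC is found on the top strand at positions 103–114.
The reverse primer's reverse complement is TACACGAG, which matches the template at positions 132–139.
The product is the template from position 103 through 139 (37 bp).

5'-CTACGCTCTCCCGTCCCTCTCCTCGACTTTACACGAG-3'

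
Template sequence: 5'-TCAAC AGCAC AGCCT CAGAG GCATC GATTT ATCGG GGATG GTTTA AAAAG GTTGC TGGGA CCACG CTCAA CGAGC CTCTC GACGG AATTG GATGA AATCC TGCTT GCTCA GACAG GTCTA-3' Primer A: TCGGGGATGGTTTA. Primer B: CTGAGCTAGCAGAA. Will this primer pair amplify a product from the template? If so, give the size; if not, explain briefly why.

No product — primer B has no binding site in the template.

Primer B (CTGAGCTAGCAGAA) does not match the top strand, and its reverse complement TTCTGCTAGCTCAG does not match either.
With no annealing site for primer B, no amplification occurs.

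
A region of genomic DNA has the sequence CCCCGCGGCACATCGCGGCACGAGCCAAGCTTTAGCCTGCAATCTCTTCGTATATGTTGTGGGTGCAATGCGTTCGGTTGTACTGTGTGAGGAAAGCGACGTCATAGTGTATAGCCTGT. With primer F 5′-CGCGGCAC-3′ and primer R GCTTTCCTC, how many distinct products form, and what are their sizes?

Two products: 94 bp, 84 bp

The forward primer CGCGGCAC matches the top strand at positions 4–11, 14–21.
The reverse primer's reverse complement is GAGGAAAGC, matching at positions 89–97.
Each forward site pairs with the reverse site to give a product ending at position 97: sizes 94, 84 bp.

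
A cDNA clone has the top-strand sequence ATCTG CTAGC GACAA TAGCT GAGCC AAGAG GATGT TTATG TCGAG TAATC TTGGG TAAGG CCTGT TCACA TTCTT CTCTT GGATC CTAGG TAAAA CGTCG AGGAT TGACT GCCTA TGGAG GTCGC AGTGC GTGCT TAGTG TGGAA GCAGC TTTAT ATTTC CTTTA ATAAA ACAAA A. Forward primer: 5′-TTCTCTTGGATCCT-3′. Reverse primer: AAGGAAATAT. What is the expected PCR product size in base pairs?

90 bp

Scanning the template, TTCTCTTGGATCCT occurs at positions 74–87; this primer anneals to the bottom strand there with its 3' end pointing downstream.
Reverse complement of the reverse primer: ATATTTCCTT. This occurs on the top strand at positions 154–163.
The product runs from position 74 to position 163, so its length is 163 − 74 + 1 = 90 bp.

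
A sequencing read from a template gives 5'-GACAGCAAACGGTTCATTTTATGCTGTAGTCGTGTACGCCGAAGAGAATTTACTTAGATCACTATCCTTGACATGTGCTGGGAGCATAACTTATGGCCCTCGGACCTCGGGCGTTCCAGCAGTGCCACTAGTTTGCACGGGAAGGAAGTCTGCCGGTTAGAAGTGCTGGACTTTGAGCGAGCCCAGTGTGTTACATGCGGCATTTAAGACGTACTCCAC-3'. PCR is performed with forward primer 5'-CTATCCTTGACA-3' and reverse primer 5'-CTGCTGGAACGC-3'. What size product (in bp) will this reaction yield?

Scanning the template, CTATCCTTGACA occurs at positions 62–73; this primer anneals to the bottom strand there with its 3' end pointing downstream.
The reverse primer's reverse complement is GCGTTCCAGCAG, which matches the template at positions 111–122.
Product length = (reverse-primer end) − (forward-primer start) + 1 = 122 − 62 + 1 = 61 bp.

61 bp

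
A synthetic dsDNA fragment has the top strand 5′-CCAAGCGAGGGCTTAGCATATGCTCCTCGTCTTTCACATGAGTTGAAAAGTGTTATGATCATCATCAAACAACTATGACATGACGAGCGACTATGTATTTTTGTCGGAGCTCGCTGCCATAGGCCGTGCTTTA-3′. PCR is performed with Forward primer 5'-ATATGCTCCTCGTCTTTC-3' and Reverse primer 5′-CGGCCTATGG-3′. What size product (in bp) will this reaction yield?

109 bp

Scanning the template, ATATGCTCCTCGTCTTTC occurs at positions 18–35; this primer anneals to the bottom strand there with its 3' end pointing downstream.
The reverse primer's reverse complement is CCATAGGCCG, which matches the template at positions 117–126.
Product length = (reverse-primer end) − (forward-primer start) + 1 = 126 − 18 + 1 = 109 bp.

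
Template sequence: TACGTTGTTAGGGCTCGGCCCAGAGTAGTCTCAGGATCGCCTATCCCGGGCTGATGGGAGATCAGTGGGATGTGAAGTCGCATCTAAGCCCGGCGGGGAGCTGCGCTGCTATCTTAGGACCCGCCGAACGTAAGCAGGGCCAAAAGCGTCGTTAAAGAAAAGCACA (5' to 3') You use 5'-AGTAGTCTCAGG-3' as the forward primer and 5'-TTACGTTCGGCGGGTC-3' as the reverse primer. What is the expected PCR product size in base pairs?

110 bp

Forward primer AGTAGTCTCAGG is found on the top strand at positions 24–35.
The reverse primer's reverse complement is GACCCGCCGAACGTAA, which matches the template at positions 118–133.
Amplicon spans positions 24–133: 110 bp.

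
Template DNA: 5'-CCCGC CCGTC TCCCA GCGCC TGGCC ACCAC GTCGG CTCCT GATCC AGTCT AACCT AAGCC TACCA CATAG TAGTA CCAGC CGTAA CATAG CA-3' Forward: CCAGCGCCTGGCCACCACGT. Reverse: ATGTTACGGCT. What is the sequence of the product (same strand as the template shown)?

5'-CCAGCGCCTGGCCACCACGTCGGCTCCTGATCCAGTCTAACCTAAGCCTACCACATAGTAGTACCAGCCGTAACAT-3'

The forward primer matches the template at positions 13–32.
The reverse primer's reverse complement is AGCCGTAACAT, which matches the template at positions 78–88.
The product is the template from position 13 through 88 (76 bp).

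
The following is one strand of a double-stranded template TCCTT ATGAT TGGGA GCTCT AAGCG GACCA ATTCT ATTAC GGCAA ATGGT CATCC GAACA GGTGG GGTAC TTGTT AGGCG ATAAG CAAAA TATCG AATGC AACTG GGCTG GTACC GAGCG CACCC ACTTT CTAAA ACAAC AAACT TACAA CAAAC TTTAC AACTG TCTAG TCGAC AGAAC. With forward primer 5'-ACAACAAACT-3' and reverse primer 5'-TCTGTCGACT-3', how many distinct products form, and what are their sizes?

The forward primer ACAACAAACT matches the top strand at positions 136–145, 147–156.
The reverse primer's reverse complement is AGTCGACAGA, matching at positions 169–178.
Each forward site pairs with the reverse site to give a product ending at position 178: sizes 43, 32 bp.

Two products: 43 bp, 32 bp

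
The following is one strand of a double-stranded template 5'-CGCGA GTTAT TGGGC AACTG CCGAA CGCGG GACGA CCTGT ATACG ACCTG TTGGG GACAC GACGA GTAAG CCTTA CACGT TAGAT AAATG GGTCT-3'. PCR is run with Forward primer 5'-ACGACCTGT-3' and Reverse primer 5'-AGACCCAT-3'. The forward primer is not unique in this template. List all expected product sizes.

The forward primer ACGACCTGT matches the top strand at positions 32–40, 43–51.
The reverse primer's reverse complement is ATGGGTCT, matching at positions 88–95.
Each forward site pairs with the reverse site to give a product ending at position 95: sizes 64, 53 bp.

64 bp, 53 bp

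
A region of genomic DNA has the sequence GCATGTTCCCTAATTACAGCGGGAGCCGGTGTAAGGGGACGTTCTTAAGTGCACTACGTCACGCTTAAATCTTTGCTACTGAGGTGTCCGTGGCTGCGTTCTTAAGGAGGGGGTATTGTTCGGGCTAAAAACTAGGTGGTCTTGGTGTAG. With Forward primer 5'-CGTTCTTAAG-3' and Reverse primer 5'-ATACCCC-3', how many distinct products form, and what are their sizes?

Two products: 77 bp, 20 bp

The forward primer CGTTCTTAAG matches the top strand at positions 40–49, 97–106.
The reverse primer's reverse complement is GGGGTAT, matching at positions 110–116.
Each forward site pairs with the reverse site to give a product ending at position 116: sizes 77, 20 bp.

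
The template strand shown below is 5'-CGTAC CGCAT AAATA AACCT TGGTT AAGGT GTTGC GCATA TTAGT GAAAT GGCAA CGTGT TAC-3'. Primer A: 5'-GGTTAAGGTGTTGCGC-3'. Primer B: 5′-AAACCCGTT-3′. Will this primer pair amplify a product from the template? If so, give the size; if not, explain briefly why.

Primer B (AAACCCGTT) does not match the top strand, and its reverse complement AACGGGTTT does not match either.
With no annealing site for primer B, no amplification occurs.

No product — primer B has no binding site in the template.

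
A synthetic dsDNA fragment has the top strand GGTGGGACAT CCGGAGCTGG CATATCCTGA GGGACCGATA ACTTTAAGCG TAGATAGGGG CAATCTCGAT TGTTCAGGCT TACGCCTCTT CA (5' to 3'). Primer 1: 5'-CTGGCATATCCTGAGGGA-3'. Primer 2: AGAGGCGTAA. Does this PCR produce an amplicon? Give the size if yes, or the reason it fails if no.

Yes — a 73 bp product.

Primer 1 (CTGGCATATCCTGAGGGA) matches the top strand at positions 17–34; it acts as a forward primer.
Primer 2's reverse complement is TTACGCCTCT, matching the top strand at positions 80–89; it acts as a reverse primer.
The 3' ends face each other across positions 17–89, giving a 73 bp product.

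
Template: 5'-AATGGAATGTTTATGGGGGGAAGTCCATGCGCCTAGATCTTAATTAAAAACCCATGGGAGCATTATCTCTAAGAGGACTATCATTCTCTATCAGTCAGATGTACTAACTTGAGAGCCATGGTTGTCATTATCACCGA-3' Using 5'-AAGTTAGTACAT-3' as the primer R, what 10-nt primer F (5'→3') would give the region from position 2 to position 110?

5'-ATGGAATGTT-3'

The reverse primer's reverse complement ATGTACTAACTT matches the template at positions 99–110; the product starts at position 2.
The forward primer is identical to the top strand over positions 2–11: ATGGAATGTT.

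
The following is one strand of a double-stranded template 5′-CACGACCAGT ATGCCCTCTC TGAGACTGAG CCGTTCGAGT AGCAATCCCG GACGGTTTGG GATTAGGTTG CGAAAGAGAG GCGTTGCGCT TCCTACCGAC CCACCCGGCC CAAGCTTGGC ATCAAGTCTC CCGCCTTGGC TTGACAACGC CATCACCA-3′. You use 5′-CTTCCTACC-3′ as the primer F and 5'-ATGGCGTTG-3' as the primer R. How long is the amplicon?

65 bp

Scanning the template, CTTCCTACC occurs at positions 89–97; this primer anneals to the bottom strand there with its 3' end pointing downstream.
Reverse complement of the reverse primer: CAACGCCAT. This occurs on the top strand at positions 145–153.
The product runs from position 89 to position 153, so its length is 153 − 89 + 1 = 65 bp.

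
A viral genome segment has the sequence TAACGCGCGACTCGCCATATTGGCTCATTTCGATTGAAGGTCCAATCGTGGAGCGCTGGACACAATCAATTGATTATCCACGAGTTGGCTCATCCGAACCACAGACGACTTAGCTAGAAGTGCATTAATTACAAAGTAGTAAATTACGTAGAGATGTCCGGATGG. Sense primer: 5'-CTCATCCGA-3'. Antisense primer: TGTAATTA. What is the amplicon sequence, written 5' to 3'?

Scanning the template, CTCATCCGA occurs at positions 89–97; this primer anneals to the bottom strand there with its 3' end pointing downstream.
The reverse primer's reverse complement is TAATTACA, which matches the template at positions 126–133.
The product is the template from position 89 through 133 (45 bp).

5'-CTCATCCGAACCACAGACGACTTAGCTAGAAGTGCATTAATTACA-3'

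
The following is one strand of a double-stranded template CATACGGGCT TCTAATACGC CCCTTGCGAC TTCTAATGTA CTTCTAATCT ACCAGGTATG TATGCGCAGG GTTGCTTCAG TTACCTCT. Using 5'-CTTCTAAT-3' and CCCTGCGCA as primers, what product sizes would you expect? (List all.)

The forward primer CTTCTAAT matches the top strand at positions 9–16, 30–37, 41–48.
The reverse primer's reverse complement is TGCGCAGGG, matching at positions 63–71.
Each forward site pairs with the reverse site to give a product ending at position 71: sizes 63, 42, 31 bp.

63 bp, 42 bp, 31 bp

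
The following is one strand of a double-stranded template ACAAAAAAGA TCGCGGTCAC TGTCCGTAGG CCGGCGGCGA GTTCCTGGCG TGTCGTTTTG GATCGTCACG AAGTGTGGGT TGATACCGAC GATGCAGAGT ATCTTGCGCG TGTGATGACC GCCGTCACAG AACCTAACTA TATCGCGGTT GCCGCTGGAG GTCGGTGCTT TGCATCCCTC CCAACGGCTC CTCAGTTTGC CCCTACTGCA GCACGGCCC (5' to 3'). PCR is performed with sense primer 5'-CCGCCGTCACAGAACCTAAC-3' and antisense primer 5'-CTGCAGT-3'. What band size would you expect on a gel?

The forward primer matches the template at positions 119–138.
The reverse primer's reverse complement is ACTGCAG, which matches the template at positions 205–211.
Amplicon spans positions 119–211: 93 bp.

93 bp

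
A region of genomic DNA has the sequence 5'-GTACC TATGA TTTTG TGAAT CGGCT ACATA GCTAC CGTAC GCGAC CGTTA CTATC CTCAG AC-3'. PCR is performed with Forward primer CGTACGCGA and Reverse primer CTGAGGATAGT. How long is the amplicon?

25 bp

The forward primer matches the template at positions 36–44.
The reverse primer's reverse complement is ACTATCCTCAG, which matches the template at positions 50–60.
Product length = (reverse-primer end) − (forward-primer start) + 1 = 60 − 36 + 1 = 25 bp.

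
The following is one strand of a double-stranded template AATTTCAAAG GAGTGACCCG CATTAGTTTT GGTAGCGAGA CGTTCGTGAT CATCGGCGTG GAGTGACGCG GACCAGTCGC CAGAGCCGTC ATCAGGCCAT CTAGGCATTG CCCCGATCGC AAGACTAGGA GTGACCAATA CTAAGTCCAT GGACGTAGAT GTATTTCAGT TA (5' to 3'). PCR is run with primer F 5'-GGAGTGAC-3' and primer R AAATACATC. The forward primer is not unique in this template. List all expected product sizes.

157 bp, 107 bp, 39 bp

The forward primer GGAGTGAC matches the top strand at positions 10–17, 60–67, 128–135.
The reverse primer's reverse complement is GATGTATTT, matching at positions 158–166.
Each forward site pairs with the reverse site to give a product ending at position 166: sizes 157, 107, 39 bp.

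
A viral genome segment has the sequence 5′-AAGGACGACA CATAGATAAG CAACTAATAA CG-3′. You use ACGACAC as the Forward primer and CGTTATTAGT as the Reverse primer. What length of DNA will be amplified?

The forward primer matches the template at positions 5–11.
Reverse complement of the reverse primer: ACTAATAACG. This occurs on the top strand at positions 23–32.
Product length = (reverse-primer end) − (forward-primer start) + 1 = 32 − 5 + 1 = 28 bp.

28 bp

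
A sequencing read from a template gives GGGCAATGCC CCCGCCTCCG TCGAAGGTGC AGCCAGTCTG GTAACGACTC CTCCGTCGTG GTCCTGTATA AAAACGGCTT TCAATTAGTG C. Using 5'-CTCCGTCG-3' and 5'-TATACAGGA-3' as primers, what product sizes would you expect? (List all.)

55 bp, 20 bp

The forward primer CTCCGTCG matches the top strand at positions 16–23, 51–58.
The reverse primer's reverse complement is TCCTGTATA, matching at positions 62–70.
Each forward site pairs with the reverse site to give a product ending at position 70: sizes 55, 20 bp.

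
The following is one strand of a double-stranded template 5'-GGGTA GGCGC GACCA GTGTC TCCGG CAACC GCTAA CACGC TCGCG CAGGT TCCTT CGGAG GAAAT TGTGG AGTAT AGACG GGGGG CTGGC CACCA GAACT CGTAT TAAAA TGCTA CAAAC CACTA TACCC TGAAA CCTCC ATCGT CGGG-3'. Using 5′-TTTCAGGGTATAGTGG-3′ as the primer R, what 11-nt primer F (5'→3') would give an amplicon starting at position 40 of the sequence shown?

5'-CTCGCGCAGGT-3'

The reverse primer's reverse complement CCACTATACCCTGAAA matches the template at positions 120–135; the product starts at position 40.
The forward primer is identical to the top strand over positions 40–50: CTCGCGCAGGT.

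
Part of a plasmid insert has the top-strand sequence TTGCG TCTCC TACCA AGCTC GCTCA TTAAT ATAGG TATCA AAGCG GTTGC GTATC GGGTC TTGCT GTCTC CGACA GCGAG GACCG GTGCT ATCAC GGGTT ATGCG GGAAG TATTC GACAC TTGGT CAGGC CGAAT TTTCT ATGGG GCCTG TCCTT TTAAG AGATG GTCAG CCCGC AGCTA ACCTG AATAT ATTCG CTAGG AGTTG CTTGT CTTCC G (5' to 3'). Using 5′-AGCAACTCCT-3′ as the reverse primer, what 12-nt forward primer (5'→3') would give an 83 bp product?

5'-TCAGGCCGAATT-3'

The reverse primer's reverse complement AGGAGTTGCT matches the template at positions 198–207, so the product ends at position 207.
An 83 bp product then starts at position 207 − 83 + 1 = 125.
The forward primer is identical to the top strand there: TCAGGCCGAATT.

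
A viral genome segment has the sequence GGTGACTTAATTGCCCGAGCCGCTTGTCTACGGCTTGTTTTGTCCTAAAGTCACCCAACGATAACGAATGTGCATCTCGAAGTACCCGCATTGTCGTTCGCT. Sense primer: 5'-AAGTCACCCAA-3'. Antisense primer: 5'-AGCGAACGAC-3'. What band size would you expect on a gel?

Scanning the template, AAGTCACCCAA occurs at positions 48–58; this primer anneals to the bottom strand there with its 3' end pointing downstream.
Taking the reverse complement of AGCGAACGAC gives GTCGTTCGCT, found at positions 93–102 on the template; the primer anneals here to the top strand with its 3' end pointing upstream.
Product length = (reverse-primer end) − (forward-primer start) + 1 = 102 − 48 + 1 = 55 bp.

55 bp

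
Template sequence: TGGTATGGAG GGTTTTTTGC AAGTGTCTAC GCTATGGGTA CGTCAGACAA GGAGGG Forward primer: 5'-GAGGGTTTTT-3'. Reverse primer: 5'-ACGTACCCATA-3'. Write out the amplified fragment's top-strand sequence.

5'-GAGGGTTTTTTGCAAGTGTCTACGCTATGGGTACGT-3'

Scanning the template, GAGGGTTTTT occurs at positions 8–17; this primer anneals to the bottom strand there with its 3' end pointing downstream.
The reverse primer's reverse complement is TATGGGTACGT, which matches the template at positions 33–43.
The product is the template from position 8 through 43 (36 bp).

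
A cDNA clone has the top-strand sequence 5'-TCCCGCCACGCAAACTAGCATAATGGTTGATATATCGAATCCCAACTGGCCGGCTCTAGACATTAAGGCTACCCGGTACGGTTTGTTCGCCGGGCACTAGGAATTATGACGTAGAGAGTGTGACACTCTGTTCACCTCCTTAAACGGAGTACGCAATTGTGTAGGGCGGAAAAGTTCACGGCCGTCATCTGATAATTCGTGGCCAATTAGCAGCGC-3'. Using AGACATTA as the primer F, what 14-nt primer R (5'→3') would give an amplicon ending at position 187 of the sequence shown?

The forward primer binds at positions 58–65; the product's 3' end on the top strand is position 187.
The reverse primer anneals to the top strand over positions 174–187, i.e. to GTTCACGGCCGTCA.
Its sequence written 5'→3' is the reverse complement: TGACGGCCGTGAAC.

5'-TGACGGCCGTGAAC-3'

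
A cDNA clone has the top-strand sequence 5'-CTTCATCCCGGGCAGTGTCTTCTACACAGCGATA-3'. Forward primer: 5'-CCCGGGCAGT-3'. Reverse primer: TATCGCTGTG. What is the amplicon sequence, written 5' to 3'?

5'-CCCGGGCAGTGTCTTCTACACAGCGATA-3'

Forward primer CCCGGGCAGT is found on the top strand at positions 7–16.
The reverse primer's reverse complement is CACAGCGATA, which matches the template at positions 25–34.
The product is the template from position 7 through 34 (28 bp).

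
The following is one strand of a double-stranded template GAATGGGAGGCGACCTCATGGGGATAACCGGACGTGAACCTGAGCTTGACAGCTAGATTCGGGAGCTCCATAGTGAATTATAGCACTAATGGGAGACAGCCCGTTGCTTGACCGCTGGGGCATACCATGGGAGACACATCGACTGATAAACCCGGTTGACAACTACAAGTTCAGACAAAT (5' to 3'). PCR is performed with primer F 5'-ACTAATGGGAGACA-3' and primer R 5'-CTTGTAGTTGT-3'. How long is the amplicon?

85 bp

Scanning the template, ACTAATGGGAGACA occurs at positions 85–98; this primer anneals to the bottom strand there with its 3' end pointing downstream.
The reverse primer's reverse complement is ACAACTACAAG, which matches the template at positions 159–169.
Product length = (reverse-primer end) − (forward-primer start) + 1 = 169 − 85 + 1 = 85 bp.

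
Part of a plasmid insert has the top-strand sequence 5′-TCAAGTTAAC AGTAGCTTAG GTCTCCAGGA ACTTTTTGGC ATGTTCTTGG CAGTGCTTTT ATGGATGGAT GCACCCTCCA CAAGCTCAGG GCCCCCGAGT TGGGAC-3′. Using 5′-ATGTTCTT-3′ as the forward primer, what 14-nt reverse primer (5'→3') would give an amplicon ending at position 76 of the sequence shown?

5'-GGGTGCATCCATCC-3'

The forward primer binds at positions 41–48; the product's 3' end on the top strand is position 76.
The reverse primer anneals to the top strand over positions 63–76, i.e. to GGATGGATGCACCC.
Its sequence written 5'→3' is the reverse complement: GGGTGCATCCATCC.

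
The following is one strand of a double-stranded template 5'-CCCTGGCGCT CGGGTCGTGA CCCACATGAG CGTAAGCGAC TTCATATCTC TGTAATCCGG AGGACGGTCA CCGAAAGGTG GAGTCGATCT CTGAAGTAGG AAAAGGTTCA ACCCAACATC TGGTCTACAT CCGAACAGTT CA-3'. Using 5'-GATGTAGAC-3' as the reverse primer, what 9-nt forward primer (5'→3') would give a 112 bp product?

5'-ACCCACATG-3'

The reverse primer's reverse complement GTCTACATC matches the template at positions 123–131, so the product ends at position 131.
A 112 bp product then starts at position 131 − 112 + 1 = 20.
The forward primer is identical to the top strand there: ACCCACATG.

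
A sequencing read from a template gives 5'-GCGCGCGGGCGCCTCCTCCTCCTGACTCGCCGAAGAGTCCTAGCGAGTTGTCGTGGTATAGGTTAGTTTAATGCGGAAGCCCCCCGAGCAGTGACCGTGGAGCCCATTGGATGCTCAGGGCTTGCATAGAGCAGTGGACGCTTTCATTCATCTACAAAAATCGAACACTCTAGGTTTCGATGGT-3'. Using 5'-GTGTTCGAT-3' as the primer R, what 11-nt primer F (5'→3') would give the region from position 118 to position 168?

5'-GGGCTTGCATA-3'

The reverse primer's reverse complement ATCGAACAC matches the template at positions 160–168; the product starts at position 118.
The forward primer is identical to the top strand over positions 118–128: GGGCTTGCATA.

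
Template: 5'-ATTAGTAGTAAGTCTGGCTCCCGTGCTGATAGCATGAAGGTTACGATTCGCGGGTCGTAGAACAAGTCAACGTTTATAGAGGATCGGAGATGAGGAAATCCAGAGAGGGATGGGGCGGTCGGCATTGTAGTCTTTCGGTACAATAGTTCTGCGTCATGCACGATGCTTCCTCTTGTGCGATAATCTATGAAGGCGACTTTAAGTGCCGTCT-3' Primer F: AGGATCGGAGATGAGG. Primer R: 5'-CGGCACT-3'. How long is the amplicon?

Scanning the template, AGGATCGGAGATGAGG occurs at positions 80–95; this primer anneals to the bottom strand there with its 3' end pointing downstream.
Reverse complement of the reverse primer: AGTGCCG. This occurs on the top strand at positions 202–208.
The product runs from position 80 to position 208, so its length is 208 − 80 + 1 = 129 bp.

129 bp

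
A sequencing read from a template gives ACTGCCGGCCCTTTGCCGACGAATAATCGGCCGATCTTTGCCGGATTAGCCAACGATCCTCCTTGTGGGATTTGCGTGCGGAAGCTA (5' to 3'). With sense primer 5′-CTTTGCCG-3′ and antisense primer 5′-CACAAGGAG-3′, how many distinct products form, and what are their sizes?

The forward primer CTTTGCCG matches the top strand at positions 11–18, 36–43.
The reverse primer's reverse complement is CTCCTTGTG, matching at positions 59–67.
Each forward site pairs with the reverse site to give a product ending at position 67: sizes 57, 32 bp.

Two products: 57 bp, 32 bp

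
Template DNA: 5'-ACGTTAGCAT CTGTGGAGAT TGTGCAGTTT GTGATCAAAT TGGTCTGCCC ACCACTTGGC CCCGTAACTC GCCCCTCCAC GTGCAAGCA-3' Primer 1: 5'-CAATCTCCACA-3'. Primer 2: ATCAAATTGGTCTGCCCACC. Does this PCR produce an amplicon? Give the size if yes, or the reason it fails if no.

No product — the primers' 3' ends point away from each other.

Primer 1 (CAATCTCCACA) has reverse complement TGTGGAGATTG, which matches the top strand at positions 12–22; primer 1 anneals to the top strand there with its 3' end pointing upstream toward position 12.
Primer 2 (ATCAAATTGGTCTGCCCACC) matches the top strand directly at positions 34–53; it anneals to the bottom strand with its 3' end pointing downstream toward position 53.
The 3' ends diverge (primer 1 extends toward position 1, primer 2 toward position 89), so the primers never converge on a shared product.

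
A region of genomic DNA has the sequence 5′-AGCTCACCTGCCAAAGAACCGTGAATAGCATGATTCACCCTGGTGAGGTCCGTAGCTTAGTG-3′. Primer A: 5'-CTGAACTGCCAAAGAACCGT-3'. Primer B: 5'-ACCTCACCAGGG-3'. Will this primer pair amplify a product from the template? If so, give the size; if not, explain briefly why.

No product — primer A has no binding site in the template.

Primer A (CTGAACTGCCAAAGAACCGT) does not match the top strand, and its reverse complement ACGGTTCTTTGGCAGTTCAG does not match either.
With no annealing site for primer A, no amplification occurs.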